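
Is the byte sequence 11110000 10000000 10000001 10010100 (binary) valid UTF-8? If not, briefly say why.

Leading byte 0xF0 = 11110000 → 4-byte form.
Continuation bytes all match 10xxxxxx. Payload decodes to 0x54.
But 0x54 < 0x10000, the minimum for a 4-byte sequence — this is an overlong encoding.

invalid (overlong encoding)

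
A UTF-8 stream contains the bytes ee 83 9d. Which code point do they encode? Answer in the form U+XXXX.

U+E0DD

Leading byte 0xEE = 11101110 matches 1110xxxx → 3-byte sequence.
Byte 1: 0xEE = 11101110, payload 1110 (4 bits).
Byte 2: 0x83 = 10000011 (10xxxxxx ✓), payload 000011.
Byte 3: 0x9D = 10011101 (10xxxxxx ✓), payload 011101.
Concatenate: 1110000011011101 = 0xE0DD (16 bits → U+E0DD).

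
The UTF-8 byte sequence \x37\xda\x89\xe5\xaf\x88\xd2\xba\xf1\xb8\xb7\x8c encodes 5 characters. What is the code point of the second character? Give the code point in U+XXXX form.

U+0689

Offset 0: leading byte 0x37 = 00110111 → 1-byte char #1 = 37.
Offset 1: leading byte 0xDA = 11011010 → 2-byte char #2 = DA 89.
Leading byte 0xDA = 11011010 matches 110xxxxx → 2-byte sequence.
Byte 1: 0xDA = 11011010, payload 11010 (5 bits).
Byte 2: 0x89 = 10001001 (10xxxxxx ✓), payload 001001.
Concatenate: 11010001001 = 0x689 (11 bits → U+0689).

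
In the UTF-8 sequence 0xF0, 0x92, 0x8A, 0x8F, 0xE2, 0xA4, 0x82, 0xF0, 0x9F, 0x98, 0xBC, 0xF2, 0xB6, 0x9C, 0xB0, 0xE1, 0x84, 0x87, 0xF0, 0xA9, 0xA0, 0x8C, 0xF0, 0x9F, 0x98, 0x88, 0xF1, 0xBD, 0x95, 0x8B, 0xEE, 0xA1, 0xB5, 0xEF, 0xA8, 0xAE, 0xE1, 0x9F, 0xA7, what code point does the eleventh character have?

Offset 0: leading byte 0xF0 = 11110000 → 4-byte char #1 = F0 92 8A 8F.
Offset 4: leading byte 0xE2 = 11100010 → 3-byte char #2 = E2 A4 82.
Offset 7: leading byte 0xF0 = 11110000 → 4-byte char #3 = F0 9F 98 BC.
Offset 11: leading byte 0xF2 = 11110010 → 4-byte char #4 = F2 B6 9C B0.
Offset 15: leading byte 0xE1 = 11100001 → 3-byte char #5 = E1 84 87.
Offset 18: leading byte 0xF0 = 11110000 → 4-byte char #6 = F0 A9 A0 8C.
Offset 22: leading byte 0xF0 = 11110000 → 4-byte char #7 = F0 9F 98 88.
Offset 26: leading byte 0xF1 = 11110001 → 4-byte char #8 = F1 BD 95 8B.
Offset 30: leading byte 0xEE = 11101110 → 3-byte char #9 = EE A1 B5.
Offset 33: leading byte 0xEF = 11101111 → 3-byte char #10 = EF A8 AE.
Offset 36: leading byte 0xE1 = 11100001 → 3-byte char #11 = E1 9F A7.
Leading byte 0xE1 = 11100001 matches 1110xxxx → 3-byte sequence.
Byte 1: 0xE1 = 11100001, payload 0001 (4 bits).
Byte 2: 0x9F = 10011111 (10xxxxxx ✓), payload 011111.
Byte 3: 0xA7 = 10100111 (10xxxxxx ✓), payload 100111.
Concatenate: 0001011111100111 = 0x17E7 (16 bits → U+17E7).

U+17E7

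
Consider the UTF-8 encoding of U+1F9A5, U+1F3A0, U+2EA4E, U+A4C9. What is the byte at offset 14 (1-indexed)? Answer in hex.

1-indexed offset 14 is 0-indexed offset 13.
U+1F9A5 → 4-byte form F0 9F A6 A5 at offsets 0–3.
U+1F3A0 → 4-byte form F0 9F 8E A0 at offsets 4–7.
U+2EA4E → 4-byte form F0 AE A9 8E at offsets 8–11.
U+A4C9 → 3-byte form EA 93 89 at offsets 12–14.
Offset 13 falls in char 4's range; it's byte 2 of EA 93 89 = 0x93.

0x93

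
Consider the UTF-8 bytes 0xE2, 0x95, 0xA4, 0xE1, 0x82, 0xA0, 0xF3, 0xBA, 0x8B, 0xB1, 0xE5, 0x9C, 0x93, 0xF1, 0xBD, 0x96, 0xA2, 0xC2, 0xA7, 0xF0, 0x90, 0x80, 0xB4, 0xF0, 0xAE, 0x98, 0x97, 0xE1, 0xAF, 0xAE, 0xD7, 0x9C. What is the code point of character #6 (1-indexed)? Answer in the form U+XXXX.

Offset 0: leading byte 0xE2 = 11100010 → 3-byte char #1 = E2 95 A4.
Offset 3: leading byte 0xE1 = 11100001 → 3-byte char #2 = E1 82 A0.
Offset 6: leading byte 0xF3 = 11110011 → 4-byte char #3 = F3 BA 8B B1.
Offset 10: leading byte 0xE5 = 11100101 → 3-byte char #4 = E5 9C 93.
Offset 13: leading byte 0xF1 = 11110001 → 4-byte char #5 = F1 BD 96 A2.
Offset 17: leading byte 0xC2 = 11000010 → 2-byte char #6 = C2 A7.
Leading byte 0xC2 = 11000010 matches 110xxxxx → 2-byte sequence.
Byte 1: 0xC2 = 11000010, payload 00010 (5 bits).
Byte 2: 0xA7 = 10100111 (10xxxxxx ✓), payload 100111.
Concatenate: 00010100111 = 0xA7 (11 bits → U+00A7).

U+00A7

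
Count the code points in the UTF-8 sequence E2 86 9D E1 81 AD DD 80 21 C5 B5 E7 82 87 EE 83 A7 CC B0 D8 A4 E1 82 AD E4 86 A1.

11

Byte at offset 0: 0xE2 = 11100010 → 3-byte char (#1). Advance 3.
Byte at offset 3: 0xE1 = 11100001 → 3-byte char (#2). Advance 3.
Byte at offset 6: 0xDD = 11011101 → 2-byte char (#3). Advance 2.
Byte at offset 8: 0x21 = 00100001 → 1-byte char (#4). Advance 1.
Byte at offset 9: 0xC5 = 11000101 → 2-byte char (#5). Advance 2.
Byte at offset 11: 0xE7 = 11100111 → 3-byte char (#6). Advance 3.
Byte at offset 14: 0xEE = 11101110 → 3-byte char (#7). Advance 3.
Byte at offset 17: 0xCC = 11001100 → 2-byte char (#8). Advance 2.
Byte at offset 19: 0xD8 = 11011000 → 2-byte char (#9). Advance 2.
Byte at offset 21: 0xE1 = 11100001 → 3-byte char (#10). Advance 3.
Byte at offset 24: 0xE4 = 11100100 → 3-byte char (#11). Advance 3.
Reached end at offset 27 after 11 code points.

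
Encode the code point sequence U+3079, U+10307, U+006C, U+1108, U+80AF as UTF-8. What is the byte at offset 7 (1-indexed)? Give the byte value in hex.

1-indexed offset 7 is 0-indexed offset 6.
U+3079 → 3-byte form E3 81 B9 at offsets 0–2.
U+10307 → 4-byte form F0 90 8C 87 at offsets 3–6.
Offset 6 falls in char 2's range; it's byte 4 of F0 90 8C 87 = 0x87.

0x87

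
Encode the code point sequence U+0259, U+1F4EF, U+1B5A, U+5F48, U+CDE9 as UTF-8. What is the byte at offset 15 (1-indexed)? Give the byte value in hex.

0xA9

1-indexed offset 15 is 0-indexed offset 14.
U+0259 → 2-byte form C9 99 at offsets 0–1.
U+1F4EF → 4-byte form F0 9F 93 AF at offsets 2–5.
U+1B5A → 3-byte form E1 AD 9A at offsets 6–8.
U+5F48 → 3-byte form E5 BD 88 at offsets 9–11.
U+CDE9 → 3-byte form EC B7 A9 at offsets 12–14.
Offset 14 falls in char 5's range; it's byte 3 of EC B7 A9 = 0xA9.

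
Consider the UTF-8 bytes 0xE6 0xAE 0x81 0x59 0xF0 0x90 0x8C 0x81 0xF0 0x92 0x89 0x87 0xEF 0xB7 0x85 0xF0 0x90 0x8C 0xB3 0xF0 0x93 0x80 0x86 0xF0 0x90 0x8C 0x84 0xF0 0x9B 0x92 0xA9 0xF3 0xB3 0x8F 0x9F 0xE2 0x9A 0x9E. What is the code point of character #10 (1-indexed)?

Offset 0: leading byte 0xE6 = 11100110 → 3-byte char #1 = E6 AE 81.
Offset 3: leading byte 0x59 = 01011001 → 1-byte char #2 = 59.
Offset 4: leading byte 0xF0 = 11110000 → 4-byte char #3 = F0 90 8C 81.
Offset 8: leading byte 0xF0 = 11110000 → 4-byte char #4 = F0 92 89 87.
Offset 12: leading byte 0xEF = 11101111 → 3-byte char #5 = EF B7 85.
Offset 15: leading byte 0xF0 = 11110000 → 4-byte char #6 = F0 90 8C B3.
Offset 19: leading byte 0xF0 = 11110000 → 4-byte char #7 = F0 93 80 86.
Offset 23: leading byte 0xF0 = 11110000 → 4-byte char #8 = F0 90 8C 84.
Offset 27: leading byte 0xF0 = 11110000 → 4-byte char #9 = F0 9B 92 A9.
Offset 31: leading byte 0xF3 = 11110011 → 4-byte char #10 = F3 B3 8F 9F.
Leading byte 0xF3 = 11110011 matches 11110xxx → 4-byte sequence.
Byte 1: 0xF3 = 11110011, payload 011 (3 bits).
Byte 2: 0xB3 = 10110011 (10xxxxxx ✓), payload 110011.
Byte 3: 0x8F = 10001111 (10xxxxxx ✓), payload 001111.
Byte 4: 0x9F = 10011111 (10xxxxxx ✓), payload 011111.
Concatenate: 011110011001111011111 = 0xF33DF (21 bits → U+F33DF).

U+F33DF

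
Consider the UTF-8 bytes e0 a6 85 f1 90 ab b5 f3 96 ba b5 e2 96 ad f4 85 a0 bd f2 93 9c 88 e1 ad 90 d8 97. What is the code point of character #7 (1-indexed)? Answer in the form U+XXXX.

U+1B50

Offset 0: leading byte 0xE0 = 11100000 → 3-byte char #1 = E0 A6 85.
Offset 3: leading byte 0xF1 = 11110001 → 4-byte char #2 = F1 90 AB B5.
Offset 7: leading byte 0xF3 = 11110011 → 4-byte char #3 = F3 96 BA B5.
Offset 11: leading byte 0xE2 = 11100010 → 3-byte char #4 = E2 96 AD.
Offset 14: leading byte 0xF4 = 11110100 → 4-byte char #5 = F4 85 A0 BD.
Offset 18: leading byte 0xF2 = 11110010 → 4-byte char #6 = F2 93 9C 88.
Offset 22: leading byte 0xE1 = 11100001 → 3-byte char #7 = E1 AD 90.
Leading byte 0xE1 = 11100001 matches 1110xxxx → 3-byte sequence.
Byte 1: 0xE1 = 11100001, payload 0001 (4 bits).
Byte 2: 0xAD = 10101101 (10xxxxxx ✓), payload 101101.
Byte 3: 0x90 = 10010000 (10xxxxxx ✓), payload 010000.
Concatenate: 0001101101010000 = 0x1B50 (16 bits → U+1B50).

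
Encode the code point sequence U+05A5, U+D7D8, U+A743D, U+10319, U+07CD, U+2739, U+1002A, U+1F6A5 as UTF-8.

D6 A5 ED 9F 98 F2 A7 90 BD F0 90 8C 99 DF 8D E2 9C B9 F0 90 80 AA F0 9F 9A A5

U+05A5: 2-byte form → D6 A5.
U+D7D8: 3-byte form → ED 9F 98.
U+A743D: 4-byte form → F2 A7 90 BD.
U+10319: 4-byte form → F0 90 8C 99.
U+07CD: 2-byte form → DF 8D.
U+2739: 3-byte form → E2 9C B9.
U+1002A: 4-byte form → F0 90 80 AA.
U+1F6A5: 4-byte form → F0 9F 9A A5.
Concatenated (26 bytes): D6 A5 ED 9F 98 F2 A7 90 BD F0 90 8C 99 DF 8D E2 9C B9 F0 90 80 AA F0 9F 9A A5.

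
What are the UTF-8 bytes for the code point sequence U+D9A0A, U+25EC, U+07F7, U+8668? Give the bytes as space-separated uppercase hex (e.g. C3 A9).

F3 99 A8 8A E2 97 AC DF B7 E8 99 A8

U+D9A0A: 4-byte form → F3 99 A8 8A.
U+25EC: 3-byte form → E2 97 AC.
U+07F7: 2-byte form → DF B7.
U+8668: 3-byte form → E8 99 A8.
Concatenated (12 bytes): F3 99 A8 8A E2 97 AC DF B7 E8 99 A8.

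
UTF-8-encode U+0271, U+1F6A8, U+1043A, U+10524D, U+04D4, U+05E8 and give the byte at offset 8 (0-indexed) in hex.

U+0271 → 2-byte form C9 B1 at offsets 0–1.
U+1F6A8 → 4-byte form F0 9F 9A A8 at offsets 2–5.
U+1043A → 4-byte form F0 90 90 BA at offsets 6–9.
Offset 8 falls in char 3's range; it's byte 3 of F0 90 90 BA = 0x90.

0x90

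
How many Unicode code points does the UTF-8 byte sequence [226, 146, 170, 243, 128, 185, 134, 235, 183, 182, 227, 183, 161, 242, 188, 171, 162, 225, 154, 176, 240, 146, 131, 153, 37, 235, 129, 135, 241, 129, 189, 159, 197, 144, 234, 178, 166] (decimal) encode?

Byte at offset 0: 0xE2 = 11100010 → 3-byte char (#1). Advance 3.
Byte at offset 3: 0xF3 = 11110011 → 4-byte char (#2). Advance 4.
Byte at offset 7: 0xEB = 11101011 → 3-byte char (#3). Advance 3.
Byte at offset 10: 0xE3 = 11100011 → 3-byte char (#4). Advance 3.
Byte at offset 13: 0xF2 = 11110010 → 4-byte char (#5). Advance 4.
Byte at offset 17: 0xE1 = 11100001 → 3-byte char (#6). Advance 3.
Byte at offset 20: 0xF0 = 11110000 → 4-byte char (#7). Advance 4.
Byte at offset 24: 0x25 = 00100101 → 1-byte char (#8). Advance 1.
Byte at offset 25: 0xEB = 11101011 → 3-byte char (#9). Advance 3.
Byte at offset 28: 0xF1 = 11110001 → 4-byte char (#10). Advance 4.
Byte at offset 32: 0xC5 = 11000101 → 2-byte char (#11). Advance 2.
Byte at offset 34: 0xEA = 11101010 → 3-byte char (#12). Advance 3.
Reached end at offset 37 after 12 code points.

12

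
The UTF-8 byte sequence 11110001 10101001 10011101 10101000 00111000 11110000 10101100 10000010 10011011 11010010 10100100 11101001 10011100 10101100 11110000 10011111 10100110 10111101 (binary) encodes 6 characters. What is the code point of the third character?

U+2C09B

Offset 0: leading byte 0xF1 = 11110001 → 4-byte char #1 = F1 A9 9D A8.
Offset 4: leading byte 0x38 = 00111000 → 1-byte char #2 = 38.
Offset 5: leading byte 0xF0 = 11110000 → 4-byte char #3 = F0 AC 82 9B.
Leading byte 0xF0 = 11110000 matches 11110xxx → 4-byte sequence.
Byte 1: 0xF0 = 11110000, payload 000 (3 bits).
Byte 2: 0xAC = 10101100 (10xxxxxx ✓), payload 101100.
Byte 3: 0x82 = 10000010 (10xxxxxx ✓), payload 000010.
Byte 4: 0x9B = 10011011 (10xxxxxx ✓), payload 011011.
Concatenate: 000101100000010011011 = 0x2C09B (21 bits → U+2C09B).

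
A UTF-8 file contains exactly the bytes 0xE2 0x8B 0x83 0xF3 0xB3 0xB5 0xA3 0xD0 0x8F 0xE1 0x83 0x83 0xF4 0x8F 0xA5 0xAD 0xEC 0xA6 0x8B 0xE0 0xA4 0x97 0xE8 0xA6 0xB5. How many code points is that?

8

Byte at offset 0: 0xE2 = 11100010 → 3-byte char (#1). Advance 3.
Byte at offset 3: 0xF3 = 11110011 → 4-byte char (#2). Advance 4.
Byte at offset 7: 0xD0 = 11010000 → 2-byte char (#3). Advance 2.
Byte at offset 9: 0xE1 = 11100001 → 3-byte char (#4). Advance 3.
Byte at offset 12: 0xF4 = 11110100 → 4-byte char (#5). Advance 4.
Byte at offset 16: 0xEC = 11101100 → 3-byte char (#6). Advance 3.
Byte at offset 19: 0xE0 = 11100000 → 3-byte char (#7). Advance 3.
Byte at offset 22: 0xE8 = 11101000 → 3-byte char (#8). Advance 3.
Reached end at offset 25 after 8 code points.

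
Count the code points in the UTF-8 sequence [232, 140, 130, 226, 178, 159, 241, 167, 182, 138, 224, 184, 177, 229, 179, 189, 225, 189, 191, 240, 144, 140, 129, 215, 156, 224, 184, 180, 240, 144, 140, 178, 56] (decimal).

11

Byte at offset 0: 0xE8 = 11101000 → 3-byte char (#1). Advance 3.
Byte at offset 3: 0xE2 = 11100010 → 3-byte char (#2). Advance 3.
Byte at offset 6: 0xF1 = 11110001 → 4-byte char (#3). Advance 4.
Byte at offset 10: 0xE0 = 11100000 → 3-byte char (#4). Advance 3.
Byte at offset 13: 0xE5 = 11100101 → 3-byte char (#5). Advance 3.
Byte at offset 16: 0xE1 = 11100001 → 3-byte char (#6). Advance 3.
Byte at offset 19: 0xF0 = 11110000 → 4-byte char (#7). Advance 4.
Byte at offset 23: 0xD7 = 11010111 → 2-byte char (#8). Advance 2.
Byte at offset 25: 0xE0 = 11100000 → 3-byte char (#9). Advance 3.
Byte at offset 28: 0xF0 = 11110000 → 4-byte char (#10). Advance 4.
Byte at offset 32: 0x38 = 00111000 → 1-byte char (#11). Advance 1.
Reached end at offset 33 after 11 code points.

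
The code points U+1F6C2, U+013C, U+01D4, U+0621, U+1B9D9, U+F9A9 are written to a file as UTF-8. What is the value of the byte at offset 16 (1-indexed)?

1-indexed offset 16 is 0-indexed offset 15.
U+1F6C2 → 4-byte form F0 9F 9B 82 at offsets 0–3.
U+013C → 2-byte form C4 BC at offsets 4–5.
U+01D4 → 2-byte form C7 94 at offsets 6–7.
U+0621 → 2-byte form D8 A1 at offsets 8–9.
U+1B9D9 → 4-byte form F0 9B A7 99 at offsets 10–13.
U+F9A9 → 3-byte form EF A6 A9 at offsets 14–16.
Offset 15 falls in char 6's range; it's byte 2 of EF A6 A9 = 0xA6.

0xA6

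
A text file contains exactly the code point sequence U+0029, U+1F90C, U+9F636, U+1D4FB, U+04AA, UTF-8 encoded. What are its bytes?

29 F0 9F A4 8C F2 9F 98 B6 F0 9D 93 BB D2 AA

U+0029: 1-byte form → 29.
U+1F90C: 4-byte form → F0 9F A4 8C.
U+9F636: 4-byte form → F2 9F 98 B6.
U+1D4FB: 4-byte form → F0 9D 93 BB.
U+04AA: 2-byte form → D2 AA.
Concatenated (15 bytes): 29 F0 9F A4 8C F2 9F 98 B6 F0 9D 93 BB D2 AA.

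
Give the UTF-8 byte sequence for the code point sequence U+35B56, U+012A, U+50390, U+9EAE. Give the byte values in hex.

F0 B5 AD 96 C4 AA F1 90 8E 90 E9 BA AE

U+35B56: 4-byte form → F0 B5 AD 96.
U+012A: 2-byte form → C4 AA.
U+50390: 4-byte form → F1 90 8E 90.
U+9EAE: 3-byte form → E9 BA AE.
Concatenated (13 bytes): F0 B5 AD 96 C4 AA F1 90 8E 90 E9 BA AE.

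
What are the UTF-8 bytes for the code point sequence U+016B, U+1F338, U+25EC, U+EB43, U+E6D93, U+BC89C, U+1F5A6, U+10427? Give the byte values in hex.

C5 AB F0 9F 8C B8 E2 97 AC EE AD 83 F3 A6 B6 93 F2 BC A2 9C F0 9F 96 A6 F0 90 90 A7

U+016B: 2-byte form → C5 AB.
U+1F338: 4-byte form → F0 9F 8C B8.
U+25EC: 3-byte form → E2 97 AC.
U+EB43: 3-byte form → EE AD 83.
U+E6D93: 4-byte form → F3 A6 B6 93.
U+BC89C: 4-byte form → F2 BC A2 9C.
U+1F5A6: 4-byte form → F0 9F 96 A6.
U+10427: 4-byte form → F0 90 90 A7.
Concatenated (28 bytes): C5 AB F0 9F 8C B8 E2 97 AC EE AD 83 F3 A6 B6 93 F2 BC A2 9C F0 9F 96 A6 F0 90 90 A7.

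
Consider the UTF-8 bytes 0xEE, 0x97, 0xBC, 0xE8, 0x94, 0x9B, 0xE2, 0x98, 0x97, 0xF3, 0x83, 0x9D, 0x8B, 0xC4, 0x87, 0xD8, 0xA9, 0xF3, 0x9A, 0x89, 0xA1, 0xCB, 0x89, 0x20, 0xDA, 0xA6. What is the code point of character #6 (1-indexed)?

Offset 0: leading byte 0xEE = 11101110 → 3-byte char #1 = EE 97 BC.
Offset 3: leading byte 0xE8 = 11101000 → 3-byte char #2 = E8 94 9B.
Offset 6: leading byte 0xE2 = 11100010 → 3-byte char #3 = E2 98 97.
Offset 9: leading byte 0xF3 = 11110011 → 4-byte char #4 = F3 83 9D 8B.
Offset 13: leading byte 0xC4 = 11000100 → 2-byte char #5 = C4 87.
Offset 15: leading byte 0xD8 = 11011000 → 2-byte char #6 = D8 A9.
Leading byte 0xD8 = 11011000 matches 110xxxxx → 2-byte sequence.
Byte 1: 0xD8 = 11011000, payload 11000 (5 bits).
Byte 2: 0xA9 = 10101001 (10xxxxxx ✓), payload 101001.
Concatenate: 11000101001 = 0x629 (11 bits → U+0629).

U+0629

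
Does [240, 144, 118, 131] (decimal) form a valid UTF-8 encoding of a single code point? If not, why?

Leading byte 0xF0 = 11110000 → 4-byte form.
Byte 3 is 0x76 = 01110110, which is not 10xxxxxx — expected a continuation byte.

invalid (non-continuation byte where continuation expected)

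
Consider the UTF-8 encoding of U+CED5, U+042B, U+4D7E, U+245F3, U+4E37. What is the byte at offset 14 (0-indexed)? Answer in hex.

0xB7

U+CED5 → 3-byte form EC BB 95 at offsets 0–2.
U+042B → 2-byte form D0 AB at offsets 3–4.
U+4D7E → 3-byte form E4 B5 BE at offsets 5–7.
U+245F3 → 4-byte form F0 A4 97 B3 at offsets 8–11.
U+4E37 → 3-byte form E4 B8 B7 at offsets 12–14.
Offset 14 falls in char 5's range; it's byte 3 of E4 B8 B7 = 0xB7.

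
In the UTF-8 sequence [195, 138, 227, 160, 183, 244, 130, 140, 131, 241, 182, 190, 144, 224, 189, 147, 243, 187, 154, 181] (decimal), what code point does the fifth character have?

Offset 0: leading byte 0xC3 = 11000011 → 2-byte char #1 = C3 8A.
Offset 2: leading byte 0xE3 = 11100011 → 3-byte char #2 = E3 A0 B7.
Offset 5: leading byte 0xF4 = 11110100 → 4-byte char #3 = F4 82 8C 83.
Offset 9: leading byte 0xF1 = 11110001 → 4-byte char #4 = F1 B6 BE 90.
Offset 13: leading byte 0xE0 = 11100000 → 3-byte char #5 = E0 BD 93.
Leading byte 0xE0 = 11100000 matches 1110xxxx → 3-byte sequence.
Byte 1: 0xE0 = 11100000, payload 0000 (4 bits).
Byte 2: 0xBD = 10111101 (10xxxxxx ✓), payload 111101.
Byte 3: 0x93 = 10010011 (10xxxxxx ✓), payload 010011.
Concatenate: 0000111101010011 = 0xF53 (16 bits → U+0F53).

U+0F53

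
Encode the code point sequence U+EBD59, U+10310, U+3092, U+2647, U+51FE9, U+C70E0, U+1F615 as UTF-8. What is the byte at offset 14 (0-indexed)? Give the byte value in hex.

0xF1

U+EBD59 → 4-byte form F3 AB B5 99 at offsets 0–3.
U+10310 → 4-byte form F0 90 8C 90 at offsets 4–7.
U+3092 → 3-byte form E3 82 92 at offsets 8–10.
U+2647 → 3-byte form E2 99 87 at offsets 11–13.
U+51FE9 → 4-byte form F1 91 BF A9 at offsets 14–17.
Offset 14 falls in char 5's range; it's byte 1 of F1 91 BF A9 = 0xF1.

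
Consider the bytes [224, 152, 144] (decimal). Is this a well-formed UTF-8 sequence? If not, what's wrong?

invalid (overlong encoding)

Leading byte 0xE0 = 11100000 → 3-byte form.
Continuation bytes all match 10xxxxxx. Payload decodes to 0x610.
But 0x610 < 0x800, the minimum for a 3-byte sequence — this is an overlong encoding.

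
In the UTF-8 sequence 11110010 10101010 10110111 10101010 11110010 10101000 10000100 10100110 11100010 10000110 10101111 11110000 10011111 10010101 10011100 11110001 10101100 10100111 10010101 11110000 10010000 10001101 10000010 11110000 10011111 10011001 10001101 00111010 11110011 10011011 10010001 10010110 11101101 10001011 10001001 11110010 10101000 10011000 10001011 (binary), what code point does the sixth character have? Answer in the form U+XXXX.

Offset 0: leading byte 0xF2 = 11110010 → 4-byte char #1 = F2 AA B7 AA.
Offset 4: leading byte 0xF2 = 11110010 → 4-byte char #2 = F2 A8 84 A6.
Offset 8: leading byte 0xE2 = 11100010 → 3-byte char #3 = E2 86 AF.
Offset 11: leading byte 0xF0 = 11110000 → 4-byte char #4 = F0 9F 95 9C.
Offset 15: leading byte 0xF1 = 11110001 → 4-byte char #5 = F1 AC A7 95.
Offset 19: leading byte 0xF0 = 11110000 → 4-byte char #6 = F0 90 8D 82.
Leading byte 0xF0 = 11110000 matches 11110xxx → 4-byte sequence.
Byte 1: 0xF0 = 11110000, payload 000 (3 bits).
Byte 2: 0x90 = 10010000 (10xxxxxx ✓), payload 010000.
Byte 3: 0x8D = 10001101 (10xxxxxx ✓), payload 001101.
Byte 4: 0x82 = 10000010 (10xxxxxx ✓), payload 000010.
Concatenate: 000010000001101000010 = 0x10342 (21 bits → U+10342).

U+10342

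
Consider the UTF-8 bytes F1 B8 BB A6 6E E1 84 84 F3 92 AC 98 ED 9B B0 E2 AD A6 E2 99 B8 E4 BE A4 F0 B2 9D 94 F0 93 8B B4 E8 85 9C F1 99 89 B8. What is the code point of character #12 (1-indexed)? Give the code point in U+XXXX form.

Offset 0: leading byte 0xF1 = 11110001 → 4-byte char #1 = F1 B8 BB A6.
Offset 4: leading byte 0x6E = 01101110 → 1-byte char #2 = 6E.
Offset 5: leading byte 0xE1 = 11100001 → 3-byte char #3 = E1 84 84.
Offset 8: leading byte 0xF3 = 11110011 → 4-byte char #4 = F3 92 AC 98.
Offset 12: leading byte 0xED = 11101101 → 3-byte char #5 = ED 9B B0.
Offset 15: leading byte 0xE2 = 11100010 → 3-byte char #6 = E2 AD A6.
Offset 18: leading byte 0xE2 = 11100010 → 3-byte char #7 = E2 99 B8.
Offset 21: leading byte 0xE4 = 11100100 → 3-byte char #8 = E4 BE A4.
Offset 24: leading byte 0xF0 = 11110000 → 4-byte char #9 = F0 B2 9D 94.
Offset 28: leading byte 0xF0 = 11110000 → 4-byte char #10 = F0 93 8B B4.
Offset 32: leading byte 0xE8 = 11101000 → 3-byte char #11 = E8 85 9C.
Offset 35: leading byte 0xF1 = 11110001 → 4-byte char #12 = F1 99 89 B8.
Leading byte 0xF1 = 11110001 matches 11110xxx → 4-byte sequence.
Byte 1: 0xF1 = 11110001, payload 001 (3 bits).
Byte 2: 0x99 = 10011001 (10xxxxxx ✓), payload 011001.
Byte 3: 0x89 = 10001001 (10xxxxxx ✓), payload 001001.
Byte 4: 0xB8 = 10111000 (10xxxxxx ✓), payload 111000.
Concatenate: 001011001001001111000 = 0x59278 (21 bits → U+59278).

U+59278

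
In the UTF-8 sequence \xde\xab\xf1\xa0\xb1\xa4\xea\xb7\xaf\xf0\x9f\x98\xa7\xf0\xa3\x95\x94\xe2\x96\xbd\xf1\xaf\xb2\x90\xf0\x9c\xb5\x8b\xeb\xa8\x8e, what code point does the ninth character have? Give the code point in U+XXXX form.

Offset 0: leading byte 0xDE = 11011110 → 2-byte char #1 = DE AB.
Offset 2: leading byte 0xF1 = 11110001 → 4-byte char #2 = F1 A0 B1 A4.
Offset 6: leading byte 0xEA = 11101010 → 3-byte char #3 = EA B7 AF.
Offset 9: leading byte 0xF0 = 11110000 → 4-byte char #4 = F0 9F 98 A7.
Offset 13: leading byte 0xF0 = 11110000 → 4-byte char #5 = F0 A3 95 94.
Offset 17: leading byte 0xE2 = 11100010 → 3-byte char #6 = E2 96 BD.
Offset 20: leading byte 0xF1 = 11110001 → 4-byte char #7 = F1 AF B2 90.
Offset 24: leading byte 0xF0 = 11110000 → 4-byte char #8 = F0 9C B5 8B.
Offset 28: leading byte 0xEB = 11101011 → 3-byte char #9 = EB A8 8E.
Leading byte 0xEB = 11101011 matches 1110xxxx → 3-byte sequence.
Byte 1: 0xEB = 11101011, payload 1011 (4 bits).
Byte 2: 0xA8 = 10101000 (10xxxxxx ✓), payload 101000.
Byte 3: 0x8E = 10001110 (10xxxxxx ✓), payload 001110.
Concatenate: 1011101000001110 = 0xBA0E (16 bits → U+BA0E).

U+BA0E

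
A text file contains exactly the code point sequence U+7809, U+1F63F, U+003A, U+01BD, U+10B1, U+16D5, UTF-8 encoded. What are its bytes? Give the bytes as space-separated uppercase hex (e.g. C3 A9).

E7 A0 89 F0 9F 98 BF 3A C6 BD E1 82 B1 E1 9B 95

U+7809: 3-byte form → E7 A0 89.
U+1F63F: 4-byte form → F0 9F 98 BF.
U+003A: 1-byte form → 3A.
U+01BD: 2-byte form → C6 BD.
U+10B1: 3-byte form → E1 82 B1.
U+16D5: 3-byte form → E1 9B 95.
Concatenated (16 bytes): E7 A0 89 F0 9F 98 BF 3A C6 BD E1 82 B1 E1 9B 95.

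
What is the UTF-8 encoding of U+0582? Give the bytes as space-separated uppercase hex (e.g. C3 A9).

D6 82

U+0582 = 0x582 = 1410 decimal. In range U+0080–U+07FF → 2-byte form: 110xxxxx 10xxxxxx.
Binary (11 bits): 10110000010.
Split 5+6: 10110 | 000010.
Byte 1: 11010110 = 0xD6.
Byte 2: 10000010 = 0x82.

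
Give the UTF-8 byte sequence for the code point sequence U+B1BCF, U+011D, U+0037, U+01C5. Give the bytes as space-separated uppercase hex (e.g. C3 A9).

F2 B1 AF 8F C4 9D 37 C7 85

U+B1BCF: 4-byte form → F2 B1 AF 8F.
U+011D: 2-byte form → C4 9D.
U+0037: 1-byte form → 37.
U+01C5: 2-byte form → C7 85.
Concatenated (9 bytes): F2 B1 AF 8F C4 9D 37 C7 85.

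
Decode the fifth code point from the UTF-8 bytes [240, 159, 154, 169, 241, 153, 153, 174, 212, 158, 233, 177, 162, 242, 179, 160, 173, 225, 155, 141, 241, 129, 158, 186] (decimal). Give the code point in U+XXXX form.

U+B382D

Offset 0: leading byte 0xF0 = 11110000 → 4-byte char #1 = F0 9F 9A A9.
Offset 4: leading byte 0xF1 = 11110001 → 4-byte char #2 = F1 99 99 AE.
Offset 8: leading byte 0xD4 = 11010100 → 2-byte char #3 = D4 9E.
Offset 10: leading byte 0xE9 = 11101001 → 3-byte char #4 = E9 B1 A2.
Offset 13: leading byte 0xF2 = 11110010 → 4-byte char #5 = F2 B3 A0 AD.
Leading byte 0xF2 = 11110010 matches 11110xxx → 4-byte sequence.
Byte 1: 0xF2 = 11110010, payload 010 (3 bits).
Byte 2: 0xB3 = 10110011 (10xxxxxx ✓), payload 110011.
Byte 3: 0xA0 = 10100000 (10xxxxxx ✓), payload 100000.
Byte 4: 0xAD = 10101101 (10xxxxxx ✓), payload 101101.
Concatenate: 010110011100000101101 = 0xB382D (21 bits → U+B382D).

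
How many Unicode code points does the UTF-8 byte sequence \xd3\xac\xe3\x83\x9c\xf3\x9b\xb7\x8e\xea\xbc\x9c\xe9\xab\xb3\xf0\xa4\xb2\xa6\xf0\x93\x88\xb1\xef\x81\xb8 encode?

8

Byte at offset 0: 0xD3 = 11010011 → 2-byte char (#1). Advance 2.
Byte at offset 2: 0xE3 = 11100011 → 3-byte char (#2). Advance 3.
Byte at offset 5: 0xF3 = 11110011 → 4-byte char (#3). Advance 4.
Byte at offset 9: 0xEA = 11101010 → 3-byte char (#4). Advance 3.
Byte at offset 12: 0xE9 = 11101001 → 3-byte char (#5). Advance 3.
Byte at offset 15: 0xF0 = 11110000 → 4-byte char (#6). Advance 4.
Byte at offset 19: 0xF0 = 11110000 → 4-byte char (#7). Advance 4.
Byte at offset 23: 0xEF = 11101111 → 3-byte char (#8). Advance 3.
Reached end at offset 26 after 8 code points.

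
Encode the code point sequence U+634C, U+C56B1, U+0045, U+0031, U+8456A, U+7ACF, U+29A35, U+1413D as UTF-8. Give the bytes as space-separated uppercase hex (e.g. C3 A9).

E6 8D 8C F3 85 9A B1 45 31 F2 84 95 AA E7 AB 8F F0 A9 A8 B5 F0 94 84 BD

U+634C: 3-byte form → E6 8D 8C.
U+C56B1: 4-byte form → F3 85 9A B1.
U+0045: 1-byte form → 45.
U+0031: 1-byte form → 31.
U+8456A: 4-byte form → F2 84 95 AA.
U+7ACF: 3-byte form → E7 AB 8F.
U+29A35: 4-byte form → F0 A9 A8 B5.
U+1413D: 4-byte form → F0 94 84 BD.
Concatenated (24 bytes): E6 8D 8C F3 85 9A B1 45 31 F2 84 95 AA E7 AB 8F F0 A9 A8 B5 F0 94 84 BD.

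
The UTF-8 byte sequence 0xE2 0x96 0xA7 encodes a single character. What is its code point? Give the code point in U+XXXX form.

U+25A7

Leading byte 0xE2 = 11100010 matches 1110xxxx → 3-byte sequence.
Byte 1: 0xE2 = 11100010, payload 0010 (4 bits).
Byte 2: 0x96 = 10010110 (10xxxxxx ✓), payload 010110.
Byte 3: 0xA7 = 10100111 (10xxxxxx ✓), payload 100111.
Concatenate: 0010010110100111 = 0x25A7 (16 bits → U+25A7).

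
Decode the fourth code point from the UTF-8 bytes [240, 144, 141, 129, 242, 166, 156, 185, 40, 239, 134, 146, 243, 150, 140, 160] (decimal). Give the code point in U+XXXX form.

U+F192

Offset 0: leading byte 0xF0 = 11110000 → 4-byte char #1 = F0 90 8D 81.
Offset 4: leading byte 0xF2 = 11110010 → 4-byte char #2 = F2 A6 9C B9.
Offset 8: leading byte 0x28 = 00101000 → 1-byte char #3 = 28.
Offset 9: leading byte 0xEF = 11101111 → 3-byte char #4 = EF 86 92.
Leading byte 0xEF = 11101111 matches 1110xxxx → 3-byte sequence.
Byte 1: 0xEF = 11101111, payload 1111 (4 bits).
Byte 2: 0x86 = 10000110 (10xxxxxx ✓), payload 000110.
Byte 3: 0x92 = 10010010 (10xxxxxx ✓), payload 010010.
Concatenate: 1111000110010010 = 0xF192 (16 bits → U+F192).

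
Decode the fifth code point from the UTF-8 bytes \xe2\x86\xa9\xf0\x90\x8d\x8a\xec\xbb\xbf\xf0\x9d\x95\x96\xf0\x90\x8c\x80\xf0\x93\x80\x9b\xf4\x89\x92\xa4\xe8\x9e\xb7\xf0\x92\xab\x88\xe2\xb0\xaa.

U+10300

Offset 0: leading byte 0xE2 = 11100010 → 3-byte char #1 = E2 86 A9.
Offset 3: leading byte 0xF0 = 11110000 → 4-byte char #2 = F0 90 8D 8A.
Offset 7: leading byte 0xEC = 11101100 → 3-byte char #3 = EC BB BF.
Offset 10: leading byte 0xF0 = 11110000 → 4-byte char #4 = F0 9D 95 96.
Offset 14: leading byte 0xF0 = 11110000 → 4-byte char #5 = F0 90 8C 80.
Leading byte 0xF0 = 11110000 matches 11110xxx → 4-byte sequence.
Byte 1: 0xF0 = 11110000, payload 000 (3 bits).
Byte 2: 0x90 = 10010000 (10xxxxxx ✓), payload 010000.
Byte 3: 0x8C = 10001100 (10xxxxxx ✓), payload 001100.
Byte 4: 0x80 = 10000000 (10xxxxxx ✓), payload 000000.
Concatenate: 000010000001100000000 = 0x10300 (21 bits → U+10300).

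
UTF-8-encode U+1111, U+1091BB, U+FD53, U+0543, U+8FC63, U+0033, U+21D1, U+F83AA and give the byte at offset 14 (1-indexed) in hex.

1-indexed offset 14 is 0-indexed offset 13.
U+1111 → 3-byte form E1 84 91 at offsets 0–2.
U+1091BB → 4-byte form F4 89 86 BB at offsets 3–6.
U+FD53 → 3-byte form EF B5 93 at offsets 7–9.
U+0543 → 2-byte form D5 83 at offsets 10–11.
U+8FC63 → 4-byte form F2 8F B1 A3 at offsets 12–15.
Offset 13 falls in char 5's range; it's byte 2 of F2 8F B1 A3 = 0x8F.

0x8F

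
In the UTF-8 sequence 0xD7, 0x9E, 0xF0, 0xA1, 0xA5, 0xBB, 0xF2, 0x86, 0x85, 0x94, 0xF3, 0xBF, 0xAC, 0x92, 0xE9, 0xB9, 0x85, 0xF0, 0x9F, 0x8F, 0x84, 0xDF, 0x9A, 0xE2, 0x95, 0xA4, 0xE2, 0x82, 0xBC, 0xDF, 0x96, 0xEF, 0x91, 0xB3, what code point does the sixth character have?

U+1F3C4

Offset 0: leading byte 0xD7 = 11010111 → 2-byte char #1 = D7 9E.
Offset 2: leading byte 0xF0 = 11110000 → 4-byte char #2 = F0 A1 A5 BB.
Offset 6: leading byte 0xF2 = 11110010 → 4-byte char #3 = F2 86 85 94.
Offset 10: leading byte 0xF3 = 11110011 → 4-byte char #4 = F3 BF AC 92.
Offset 14: leading byte 0xE9 = 11101001 → 3-byte char #5 = E9 B9 85.
Offset 17: leading byte 0xF0 = 11110000 → 4-byte char #6 = F0 9F 8F 84.
Leading byte 0xF0 = 11110000 matches 11110xxx → 4-byte sequence.
Byte 1: 0xF0 = 11110000, payload 000 (3 bits).
Byte 2: 0x9F = 10011111 (10xxxxxx ✓), payload 011111.
Byte 3: 0x8F = 10001111 (10xxxxxx ✓), payload 001111.
Byte 4: 0x84 = 10000100 (10xxxxxx ✓), payload 000100.
Concatenate: 000011111001111000100 = 0x1F3C4 (21 bits → U+1F3C4).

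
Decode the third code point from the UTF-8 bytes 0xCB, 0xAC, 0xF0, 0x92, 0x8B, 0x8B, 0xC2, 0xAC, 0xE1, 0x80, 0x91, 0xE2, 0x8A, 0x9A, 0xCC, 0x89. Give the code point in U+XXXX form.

Offset 0: leading byte 0xCB = 11001011 → 2-byte char #1 = CB AC.
Offset 2: leading byte 0xF0 = 11110000 → 4-byte char #2 = F0 92 8B 8B.
Offset 6: leading byte 0xC2 = 11000010 → 2-byte char #3 = C2 AC.
Leading byte 0xC2 = 11000010 matches 110xxxxx → 2-byte sequence.
Byte 1: 0xC2 = 11000010, payload 00010 (5 bits).
Byte 2: 0xAC = 10101100 (10xxxxxx ✓), payload 101100.
Concatenate: 00010101100 = 0xAC (11 bits → U+00AC).

U+00AC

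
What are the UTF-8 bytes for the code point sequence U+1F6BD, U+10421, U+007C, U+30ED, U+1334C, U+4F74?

F0 9F 9A BD F0 90 90 A1 7C E3 83 AD F0 93 8D 8C E4 BD B4

U+1F6BD: 4-byte form → F0 9F 9A BD.
U+10421: 4-byte form → F0 90 90 A1.
U+007C: 1-byte form → 7C.
U+30ED: 3-byte form → E3 83 AD.
U+1334C: 4-byte form → F0 93 8D 8C.
U+4F74: 3-byte form → E4 BD B4.
Concatenated (19 bytes): F0 9F 9A BD F0 90 90 A1 7C E3 83 AD F0 93 8D 8C E4 BD B4.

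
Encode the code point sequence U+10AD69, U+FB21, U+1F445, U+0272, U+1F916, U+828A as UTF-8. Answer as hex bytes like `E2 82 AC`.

U+10AD69: 4-byte form → F4 8A B5 A9.
U+FB21: 3-byte form → EF AC A1.
U+1F445: 4-byte form → F0 9F 91 85.
U+0272: 2-byte form → C9 B2.
U+1F916: 4-byte form → F0 9F A4 96.
U+828A: 3-byte form → E8 8A 8A.
Concatenated (20 bytes): F4 8A B5 A9 EF AC A1 F0 9F 91 85 C9 B2 F0 9F A4 96 E8 8A 8A.

F4 8A B5 A9 EF AC A1 F0 9F 91 85 C9 B2 F0 9F A4 96 E8 8A 8A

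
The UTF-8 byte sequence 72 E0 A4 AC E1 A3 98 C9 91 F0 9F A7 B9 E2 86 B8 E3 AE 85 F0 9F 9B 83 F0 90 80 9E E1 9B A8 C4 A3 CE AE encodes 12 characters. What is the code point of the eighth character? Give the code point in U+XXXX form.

U+1F6C3

Offset 0: leading byte 0x72 = 01110010 → 1-byte char #1 = 72.
Offset 1: leading byte 0xE0 = 11100000 → 3-byte char #2 = E0 A4 AC.
Offset 4: leading byte 0xE1 = 11100001 → 3-byte char #3 = E1 A3 98.
Offset 7: leading byte 0xC9 = 11001001 → 2-byte char #4 = C9 91.
Offset 9: leading byte 0xF0 = 11110000 → 4-byte char #5 = F0 9F A7 B9.
Offset 13: leading byte 0xE2 = 11100010 → 3-byte char #6 = E2 86 B8.
Offset 16: leading byte 0xE3 = 11100011 → 3-byte char #7 = E3 AE 85.
Offset 19: leading byte 0xF0 = 11110000 → 4-byte char #8 = F0 9F 9B 83.
Leading byte 0xF0 = 11110000 matches 11110xxx → 4-byte sequence.
Byte 1: 0xF0 = 11110000, payload 000 (3 bits).
Byte 2: 0x9F = 10011111 (10xxxxxx ✓), payload 011111.
Byte 3: 0x9B = 10011011 (10xxxxxx ✓), payload 011011.
Byte 4: 0x83 = 10000011 (10xxxxxx ✓), payload 000011.
Concatenate: 000011111011011000011 = 0x1F6C3 (21 bits → U+1F6C3).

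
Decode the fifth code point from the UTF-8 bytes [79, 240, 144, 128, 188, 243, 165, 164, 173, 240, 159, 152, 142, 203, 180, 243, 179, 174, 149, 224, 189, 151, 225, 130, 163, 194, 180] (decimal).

U+02F4

Offset 0: leading byte 0x4F = 01001111 → 1-byte char #1 = 4F.
Offset 1: leading byte 0xF0 = 11110000 → 4-byte char #2 = F0 90 80 BC.
Offset 5: leading byte 0xF3 = 11110011 → 4-byte char #3 = F3 A5 A4 AD.
Offset 9: leading byte 0xF0 = 11110000 → 4-byte char #4 = F0 9F 98 8E.
Offset 13: leading byte 0xCB = 11001011 → 2-byte char #5 = CB B4.
Leading byte 0xCB = 11001011 matches 110xxxxx → 2-byte sequence.
Byte 1: 0xCB = 11001011, payload 01011 (5 bits).
Byte 2: 0xB4 = 10110100 (10xxxxxx ✓), payload 110100.
Concatenate: 01011110100 = 0x2F4 (11 bits → U+02F4).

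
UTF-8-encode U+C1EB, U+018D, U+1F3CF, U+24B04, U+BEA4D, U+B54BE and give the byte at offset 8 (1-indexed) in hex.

1-indexed offset 8 is 0-indexed offset 7.
U+C1EB → 3-byte form EC 87 AB at offsets 0–2.
U+018D → 2-byte form C6 8D at offsets 3–4.
U+1F3CF → 4-byte form F0 9F 8F 8F at offsets 5–8.
Offset 7 falls in char 3's range; it's byte 3 of F0 9F 8F 8F = 0x8F.

0x8F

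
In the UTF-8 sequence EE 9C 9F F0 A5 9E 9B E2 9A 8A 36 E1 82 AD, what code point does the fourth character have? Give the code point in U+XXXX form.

U+0036

Offset 0: leading byte 0xEE = 11101110 → 3-byte char #1 = EE 9C 9F.
Offset 3: leading byte 0xF0 = 11110000 → 4-byte char #2 = F0 A5 9E 9B.
Offset 7: leading byte 0xE2 = 11100010 → 3-byte char #3 = E2 9A 8A.
Offset 10: leading byte 0x36 = 00110110 → 1-byte char #4 = 36.
Leading byte 0x36 = 00110110 matches 0xxxxxxx → 1-byte sequence.
Byte 1: 0x36 = 00110110, payload 0110110 (7 bits).
Concatenate: 0110110 = 0x36 (7 bits → U+0036).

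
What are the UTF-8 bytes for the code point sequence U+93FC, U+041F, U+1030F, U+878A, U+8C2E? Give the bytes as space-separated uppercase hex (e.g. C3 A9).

E9 8F BC D0 9F F0 90 8C 8F E8 9E 8A E8 B0 AE

U+93FC: 3-byte form → E9 8F BC.
U+041F: 2-byte form → D0 9F.
U+1030F: 4-byte form → F0 90 8C 8F.
U+878A: 3-byte form → E8 9E 8A.
U+8C2E: 3-byte form → E8 B0 AE.
Concatenated (15 bytes): E9 8F BC D0 9F F0 90 8C 8F E8 9E 8A E8 B0 AE.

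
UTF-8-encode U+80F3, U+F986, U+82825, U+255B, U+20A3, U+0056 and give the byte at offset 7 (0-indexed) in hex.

U+80F3 → 3-byte form E8 83 B3 at offsets 0–2.
U+F986 → 3-byte form EF A6 86 at offsets 3–5.
U+82825 → 4-byte form F2 82 A0 A5 at offsets 6–9.
Offset 7 falls in char 3's range; it's byte 2 of F2 82 A0 A5 = 0x82.

0x82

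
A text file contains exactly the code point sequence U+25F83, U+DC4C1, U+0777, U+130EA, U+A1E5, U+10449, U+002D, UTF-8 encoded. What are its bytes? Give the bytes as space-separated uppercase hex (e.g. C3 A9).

F0 A5 BE 83 F3 9C 93 81 DD B7 F0 93 83 AA EA 87 A5 F0 90 91 89 2D

U+25F83: 4-byte form → F0 A5 BE 83.
U+DC4C1: 4-byte form → F3 9C 93 81.
U+0777: 2-byte form → DD B7.
U+130EA: 4-byte form → F0 93 83 AA.
U+A1E5: 3-byte form → EA 87 A5.
U+10449: 4-byte form → F0 90 91 89.
U+002D: 1-byte form → 2D.
Concatenated (22 bytes): F0 A5 BE 83 F3 9C 93 81 DD B7 F0 93 83 AA EA 87 A5 F0 90 91 89 2D.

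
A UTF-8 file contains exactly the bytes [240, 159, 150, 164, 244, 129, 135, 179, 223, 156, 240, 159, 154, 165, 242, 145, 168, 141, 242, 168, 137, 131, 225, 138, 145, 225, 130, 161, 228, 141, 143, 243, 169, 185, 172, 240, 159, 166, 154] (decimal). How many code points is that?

11

Byte at offset 0: 0xF0 = 11110000 → 4-byte char (#1). Advance 4.
Byte at offset 4: 0xF4 = 11110100 → 4-byte char (#2). Advance 4.
Byte at offset 8: 0xDF = 11011111 → 2-byte char (#3). Advance 2.
Byte at offset 10: 0xF0 = 11110000 → 4-byte char (#4). Advance 4.
Byte at offset 14: 0xF2 = 11110010 → 4-byte char (#5). Advance 4.
Byte at offset 18: 0xF2 = 11110010 → 4-byte char (#6). Advance 4.
Byte at offset 22: 0xE1 = 11100001 → 3-byte char (#7). Advance 3.
Byte at offset 25: 0xE1 = 11100001 → 3-byte char (#8). Advance 3.
Byte at offset 28: 0xE4 = 11100100 → 3-byte char (#9). Advance 3.
Byte at offset 31: 0xF3 = 11110011 → 4-byte char (#10). Advance 4.
Byte at offset 35: 0xF0 = 11110000 → 4-byte char (#11). Advance 4.
Reached end at offset 39 after 11 code points.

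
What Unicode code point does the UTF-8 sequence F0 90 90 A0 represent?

Leading byte 0xF0 = 11110000 matches 11110xxx → 4-byte sequence.
Byte 1: 0xF0 = 11110000, payload 000 (3 bits).
Byte 2: 0x90 = 10010000 (10xxxxxx ✓), payload 010000.
Byte 3: 0x90 = 10010000 (10xxxxxx ✓), payload 010000.
Byte 4: 0xA0 = 10100000 (10xxxxxx ✓), payload 100000.
Concatenate: 000010000010000100000 = 0x10420 (21 bits → U+10420).

U+10420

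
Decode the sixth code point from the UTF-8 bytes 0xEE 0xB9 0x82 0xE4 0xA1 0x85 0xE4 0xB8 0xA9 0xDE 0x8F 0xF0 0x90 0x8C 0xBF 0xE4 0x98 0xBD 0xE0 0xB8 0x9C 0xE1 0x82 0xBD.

Offset 0: leading byte 0xEE = 11101110 → 3-byte char #1 = EE B9 82.
Offset 3: leading byte 0xE4 = 11100100 → 3-byte char #2 = E4 A1 85.
Offset 6: leading byte 0xE4 = 11100100 → 3-byte char #3 = E4 B8 A9.
Offset 9: leading byte 0xDE = 11011110 → 2-byte char #4 = DE 8F.
Offset 11: leading byte 0xF0 = 11110000 → 4-byte char #5 = F0 90 8C BF.
Offset 15: leading byte 0xE4 = 11100100 → 3-byte char #6 = E4 98 BD.
Leading byte 0xE4 = 11100100 matches 1110xxxx → 3-byte sequence.
Byte 1: 0xE4 = 11100100, payload 0100 (4 bits).
Byte 2: 0x98 = 10011000 (10xxxxxx ✓), payload 011000.
Byte 3: 0xBD = 10111101 (10xxxxxx ✓), payload 111101.
Concatenate: 0100011000111101 = 0x463D (16 bits → U+463D).

U+463D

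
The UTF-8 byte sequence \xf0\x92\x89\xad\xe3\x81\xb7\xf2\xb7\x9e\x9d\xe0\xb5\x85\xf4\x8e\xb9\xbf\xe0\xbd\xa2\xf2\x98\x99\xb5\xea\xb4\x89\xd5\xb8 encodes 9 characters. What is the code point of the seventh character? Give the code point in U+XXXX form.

U+98675

Offset 0: leading byte 0xF0 = 11110000 → 4-byte char #1 = F0 92 89 AD.
Offset 4: leading byte 0xE3 = 11100011 → 3-byte char #2 = E3 81 B7.
Offset 7: leading byte 0xF2 = 11110010 → 4-byte char #3 = F2 B7 9E 9D.
Offset 11: leading byte 0xE0 = 11100000 → 3-byte char #4 = E0 B5 85.
Offset 14: leading byte 0xF4 = 11110100 → 4-byte char #5 = F4 8E B9 BF.
Offset 18: leading byte 0xE0 = 11100000 → 3-byte char #6 = E0 BD A2.
Offset 21: leading byte 0xF2 = 11110010 → 4-byte char #7 = F2 98 99 B5.
Leading byte 0xF2 = 11110010 matches 11110xxx → 4-byte sequence.
Byte 1: 0xF2 = 11110010, payload 010 (3 bits).
Byte 2: 0x98 = 10011000 (10xxxxxx ✓), payload 011000.
Byte 3: 0x99 = 10011001 (10xxxxxx ✓), payload 011001.
Byte 4: 0xB5 = 10110101 (10xxxxxx ✓), payload 110101.
Concatenate: 010011000011001110101 = 0x98675 (21 bits → U+98675).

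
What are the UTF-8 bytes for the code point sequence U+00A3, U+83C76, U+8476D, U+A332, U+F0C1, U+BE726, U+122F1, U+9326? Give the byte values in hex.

U+00A3: 2-byte form → C2 A3.
U+83C76: 4-byte form → F2 83 B1 B6.
U+8476D: 4-byte form → F2 84 9D AD.
U+A332: 3-byte form → EA 8C B2.
U+F0C1: 3-byte form → EF 83 81.
U+BE726: 4-byte form → F2 BE 9C A6.
U+122F1: 4-byte form → F0 92 8B B1.
U+9326: 3-byte form → E9 8C A6.
Concatenated (27 bytes): C2 A3 F2 83 B1 B6 F2 84 9D AD EA 8C B2 EF 83 81 F2 BE 9C A6 F0 92 8B B1 E9 8C A6.

C2 A3 F2 83 B1 B6 F2 84 9D AD EA 8C B2 EF 83 81 F2 BE 9C A6 F0 92 8B B1 E9 8C A6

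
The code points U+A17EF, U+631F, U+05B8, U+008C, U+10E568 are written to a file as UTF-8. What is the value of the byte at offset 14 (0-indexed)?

U+A17EF → 4-byte form F2 A1 9F AF at offsets 0–3.
U+631F → 3-byte form E6 8C 9F at offsets 4–6.
U+05B8 → 2-byte form D6 B8 at offsets 7–8.
U+008C → 2-byte form C2 8C at offsets 9–10.
U+10E568 → 4-byte form F4 8E 95 A8 at offsets 11–14.
Offset 14 falls in char 5's range; it's byte 4 of F4 8E 95 A8 = 0xA8.

0xA8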